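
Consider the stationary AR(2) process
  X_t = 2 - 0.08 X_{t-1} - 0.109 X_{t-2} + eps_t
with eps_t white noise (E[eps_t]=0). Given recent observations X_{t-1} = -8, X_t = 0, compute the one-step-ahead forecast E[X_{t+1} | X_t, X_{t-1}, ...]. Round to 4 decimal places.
E[X_{t+1} \mid \mathcal F_t] = 2.8720

For an AR(p) model X_t = c + sum_i phi_i X_{t-i} + eps_t, the
one-step-ahead conditional mean is
  E[X_{t+1} | X_t, ...] = c + sum_i phi_i X_{t+1-i}.
Substitute known values:
  E[X_{t+1} | ...] = 2 + (-0.08) * (0) + (-0.109) * (-8)
                   = 2.8720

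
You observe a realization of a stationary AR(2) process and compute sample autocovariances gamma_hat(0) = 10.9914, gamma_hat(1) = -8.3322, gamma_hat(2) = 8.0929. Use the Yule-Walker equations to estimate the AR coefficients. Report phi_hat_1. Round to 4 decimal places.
\hat\phi_{1} = -0.4700

The Yule-Walker equations for an AR(p) process read, in matrix form,
  Gamma_p phi = r_p,   with   (Gamma_p)_{ij} = gamma(|i - j|),
                       (r_p)_i = gamma(i),   i,j = 1..p.
Substitute the sample gammas (Toeplitz matrix and right-hand side of size 2):
  Gamma_p = [[10.9914, -8.3322], [-8.3322, 10.9914]]
  r_p     = [-8.3322, 8.0929]
Written out:
  10.9914 phi_1 - 8.3322 phi_2 = -8.3322
  -8.3322 phi_1 + 10.9914 phi_2 = 8.0929
Solve by Cramer's rule:
  det = gamma(0)^2 - gamma(1)^2 = (10.9914)^2 - (-8.3322)^2 = 120.81087396 - 69.42555684 = 51.38531712
  phi_hat_1 = [gamma(1) gamma(0) - gamma(1) gamma(2)] / det = [(-8.3322)(10.9914) - (-8.3322)(8.0929)] / 51.38531712 = -24.1508817 / 51.38531712 = -0.47
  phi_hat_2 = [gamma(0) gamma(2) - gamma(1)^2] / det = [(10.9914)(8.0929) - (-8.3322)^2] / 51.38531712 = 19.52674422 / 51.38531712 = 0.38
So phi_hat = [-0.4700, 0.3800].
Therefore phi_hat_1 = -0.4700.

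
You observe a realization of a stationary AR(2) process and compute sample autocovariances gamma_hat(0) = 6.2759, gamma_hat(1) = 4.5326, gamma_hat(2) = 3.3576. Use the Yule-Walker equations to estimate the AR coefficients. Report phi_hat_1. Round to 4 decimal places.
\hat\phi_{1} = 0.7020

The Yule-Walker equations for an AR(p) process read, in matrix form,
  Gamma_p phi = r_p,   with   (Gamma_p)_{ij} = gamma(|i - j|),
                       (r_p)_i = gamma(i),   i,j = 1..p.
Substitute the sample gammas (Toeplitz matrix and right-hand side of size 2):
  Gamma_p = [[6.2759, 4.5326], [4.5326, 6.2759]]
  r_p     = [4.5326, 3.3576]
Written out:
  6.2759 phi_1 + 4.5326 phi_2 = 4.5326
  4.5326 phi_1 + 6.2759 phi_2 = 3.3576
Solve by Cramer's rule:
  det = gamma(0)^2 - gamma(1)^2 = (6.2759)^2 - (4.5326)^2 = 39.38692081 - 20.54446276 = 18.84245805
  phi_hat_1 = [gamma(1) gamma(0) - gamma(1) gamma(2)] / det = [(4.5326)(6.2759) - (4.5326)(3.3576)] / 18.84245805 = 13.22748658 / 18.84245805 = 0.702
  phi_hat_2 = [gamma(0) gamma(2) - gamma(1)^2] / det = [(6.2759)(3.3576) - (4.5326)^2] / 18.84245805 = 0.52749908 / 18.84245805 = 0.028
So phi_hat = [0.7020, 0.0280].
Therefore phi_hat_1 = 0.7020.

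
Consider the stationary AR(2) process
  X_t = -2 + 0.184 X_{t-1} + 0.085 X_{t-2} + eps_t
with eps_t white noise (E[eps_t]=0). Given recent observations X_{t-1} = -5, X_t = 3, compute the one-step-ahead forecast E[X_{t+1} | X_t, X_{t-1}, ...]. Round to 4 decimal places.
E[X_{t+1} \mid \mathcal F_t] = -1.8730

For an AR(p) model X_t = c + sum_i phi_i X_{t-i} + eps_t, the
one-step-ahead conditional mean is
  E[X_{t+1} | X_t, ...] = c + sum_i phi_i X_{t+1-i}.
Substitute known values:
  E[X_{t+1} | ...] = -2 + (0.184) * (3) + (0.085) * (-5)
                   = -1.8730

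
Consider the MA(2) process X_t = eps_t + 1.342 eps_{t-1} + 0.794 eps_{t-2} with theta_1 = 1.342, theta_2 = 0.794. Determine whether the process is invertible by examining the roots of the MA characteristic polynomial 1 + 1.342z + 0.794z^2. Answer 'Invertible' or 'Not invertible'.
\text{Invertible}

The MA(q) characteristic polynomial is P(z) = 1 + 1.342z + 0.794z^2.
Invertibility requires all roots to lie outside the unit circle, i.e. |z| > 1 for every root.
Set 1 + (1.342) z + (0.794) z^2 = 0, i.e. a z^2 + b z + c = 0 with a = 0.794, b = 1.342, c = 1.
Discriminant D = b^2 - 4ac = (1.342)^2 - 4*(0.794)*1 = 1.800964 - (3.176) = -1.375036.
D < 0, so the roots are the complex-conjugate pair z = (-b +/- i sqrt(-D)) / (2a) = -0.8451 +/- 0.7384i.
For a conjugate pair |z|^2 = z * conj(z) = (product of roots) = c/a = 1/(0.794) = 1.259446, so |z| = sqrt(1.259446) = 1.1223 for both roots.
Moduli of all roots: 1.1223, 1.1223.
All moduli strictly greater than 1? Yes.
Verdict: Invertible.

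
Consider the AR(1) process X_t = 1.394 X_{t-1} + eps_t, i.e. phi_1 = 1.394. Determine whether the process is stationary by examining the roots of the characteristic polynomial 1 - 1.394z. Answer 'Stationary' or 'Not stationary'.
\text{Not stationary}

The AR(p) characteristic polynomial is P(z) = 1 - 1.394z.
Stationarity requires all roots to lie outside the unit circle, i.e. |z| > 1 for every root.
This is linear in z: 1 + (-1.394) z = 0  =>  z = -1/(-1.394) = 0.71736,  |z| = 0.71736.
Moduli of all roots: 0.7174.
All moduli strictly greater than 1? No.
Verdict: Not stationary.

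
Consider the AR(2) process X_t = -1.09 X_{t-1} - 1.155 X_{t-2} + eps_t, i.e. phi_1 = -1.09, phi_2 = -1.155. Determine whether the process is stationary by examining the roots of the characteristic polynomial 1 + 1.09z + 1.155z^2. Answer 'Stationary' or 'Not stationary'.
\text{Not stationary}

The AR(p) characteristic polynomial is P(z) = 1 + 1.09z + 1.155z^2.
Stationarity requires all roots to lie outside the unit circle, i.e. |z| > 1 for every root.
Set 1 + (1.09) z + (1.155) z^2 = 0, i.e. a z^2 + b z + c = 0 with a = 1.155, b = 1.09, c = 1.
Discriminant D = b^2 - 4ac = (1.09)^2 - 4*(1.155)*1 = 1.1881 - (4.62) = -3.4319.
D < 0, so the roots are the complex-conjugate pair z = (-b +/- i sqrt(-D)) / (2a) = -0.4719 +/- 0.802i.
For a conjugate pair |z|^2 = z * conj(z) = (product of roots) = c/a = 1/(1.155) = 0.865801, so |z| = sqrt(0.865801) = 0.9305 for both roots.
Moduli of all roots: 0.9305, 0.9305.
All moduli strictly greater than 1? No.
Verdict: Not stationary.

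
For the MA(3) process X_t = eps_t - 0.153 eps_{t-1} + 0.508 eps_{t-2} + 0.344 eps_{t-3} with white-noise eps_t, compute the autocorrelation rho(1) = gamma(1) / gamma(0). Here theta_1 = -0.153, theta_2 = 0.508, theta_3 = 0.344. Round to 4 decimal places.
\rho(1) = -0.0400

For an MA(q) process with theta_0 = 1, the autocovariance is
  gamma(k) = sigma^2 * sum_{i=0..q-k} theta_i * theta_{i+k},
and rho(k) = gamma(k) / gamma(0). Sigma^2 cancels.
  numerator   = (1)*(-0.153) + (-0.153)*(0.508) + (0.508)*(0.344) = -0.055972.
  denominator = (1)^2 + (-0.153)^2 + (0.508)^2 + (0.344)^2 = 1.399809.
  rho(1) = -0.055972 / 1.399809 = -0.0400.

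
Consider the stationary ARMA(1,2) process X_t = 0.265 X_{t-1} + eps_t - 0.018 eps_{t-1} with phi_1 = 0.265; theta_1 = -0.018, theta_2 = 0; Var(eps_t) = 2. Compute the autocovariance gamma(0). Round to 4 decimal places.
\gamma(0) = 2.1312

Multiply the model equation by X_{t-k} and take expectations. With theta_0 = psi_0 = 1 and psi_j the MA(infinity) weights, this gives
  gamma(k) - sum_i phi_i gamma(k-i) = c_k,
  c_k = sigma^2 * sum_{j=k..q} theta_j psi_{j-k}   (c_k = 0 for k > q),
using gamma(-m) = gamma(m).
psi-weights needed (psi_j = theta_j + sum_i phi_i psi_{j-i}):
  psi_1 = theta_1 + phi_1 = -0.018 + (0.265) = 0.247
  psi_2 = theta_2 + phi_1 psi_1 = 0 + (0.265)(0.247) = 0.065455
Right-hand sides:
  c_0 = sigma^2 (1 + theta_1 psi_1 + theta_2 psi_2) = 2 * (1 + (-0.018)(0.247) + (0)(0.065455)) = 2 * 0.995554 = 1.991108
  c_1 = sigma^2 (theta_1 + theta_2 psi_1) = 2 * (-0.018 + (0)(0.247)) = -0.036
  c_2 = sigma^2 theta_2 = 2 * (0) = 0
Equations for k = 0 and k = 1 (AR order 1):
  gamma(0) = phi_1 gamma(1) + c_0
  gamma(1) = phi_1 gamma(0) + c_1
Substituting the second into the first: gamma(0) (1 - phi_1^2) = c_0 + phi_1 c_1, so
  gamma(0) = (c_0 + phi_1 c_1) / (1 - phi_1^2) = (1.991108 + (0.265)(-0.036)) / (1 - (0.265)^2) = 1.981568 / 0.929775 = 2.131234.
Therefore gamma(0) = 2.1312 (to 4 decimal places).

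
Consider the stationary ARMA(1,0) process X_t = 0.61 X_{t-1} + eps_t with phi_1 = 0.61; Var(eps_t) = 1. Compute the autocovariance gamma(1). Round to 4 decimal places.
\gamma(1) = 0.9715

Multiply the model equation by X_{t-k} and take expectations. With theta_0 = psi_0 = 1 and psi_j the MA(infinity) weights, this gives
  gamma(k) - sum_i phi_i gamma(k-i) = c_k,
  c_k = sigma^2 * sum_{j=k..q} theta_j psi_{j-k}   (c_k = 0 for k > q),
using gamma(-m) = gamma(m).
Pure AR (q = 0): c_0 = sigma^2 = 1, c_k = 0 for k >= 1.
Equations for k = 0 and k = 1 (AR order 1):
  gamma(0) = phi_1 gamma(1) + c_0
  gamma(1) = phi_1 gamma(0) + c_1
Substituting the second into the first: gamma(0) (1 - phi_1^2) = c_0 + phi_1 c_1, so
  gamma(0) = c_0 / (1 - phi_1^2) = 1 / (1 - (0.61)^2) = 1 / 0.6279 = 1.59261.
  gamma(1) = phi_1 gamma(0) = (0.61)(1.59261) = 0.971492.
Therefore gamma(1) = 0.9715 (to 4 decimal places).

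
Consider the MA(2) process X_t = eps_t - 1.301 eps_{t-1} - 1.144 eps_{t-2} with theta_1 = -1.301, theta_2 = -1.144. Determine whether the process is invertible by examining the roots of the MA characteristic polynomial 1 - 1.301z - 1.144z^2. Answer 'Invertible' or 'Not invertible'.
\text{Not invertible}

The MA(q) characteristic polynomial is P(z) = 1 - 1.301z - 1.144z^2.
Invertibility requires all roots to lie outside the unit circle, i.e. |z| > 1 for every root.
Set 1 + (-1.301) z + (-1.144) z^2 = 0, i.e. a z^2 + b z + c = 0 with a = -1.144, b = -1.301, c = 1.
Discriminant D = b^2 - 4ac = (-1.301)^2 - 4*(-1.144)*1 = 1.692601 - (-4.576) = 6.268601.
D >= 0, so the roots are real: z = (-b +/- sqrt(D)) / (2a) = (1.301 +/- 2.503717) / (-2.288).
  z_1 = (1.301 + 2.503717) / (-2.288) = -1.6629,   |z_1| = 1.6629.
  z_2 = (1.301 - 2.503717) / (-2.288) = 0.5257,   |z_2| = 0.5257.
Moduli of all roots: 1.6629, 0.5257.
All moduli strictly greater than 1? No.
Verdict: Not invertible.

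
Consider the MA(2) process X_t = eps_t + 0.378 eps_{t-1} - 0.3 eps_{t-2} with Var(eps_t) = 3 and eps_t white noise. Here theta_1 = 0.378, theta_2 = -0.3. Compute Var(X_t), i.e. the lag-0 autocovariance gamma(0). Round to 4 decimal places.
\gamma(0) = 3.6987

For an MA(q) process X_t = eps_t + sum_i theta_i eps_{t-i} with
Var(eps_t) = sigma^2, the variance is
  gamma(0) = sigma^2 * (1 + sum_i theta_i^2).
  sum_i theta_i^2 = (0.378)^2 + (-0.3)^2 = 0.142884 + 0.09 = 0.232884.
  gamma(0) = 3 * (1 + 0.232884) = 3 * 1.232884 = 3.698652, which rounds to 3.6987.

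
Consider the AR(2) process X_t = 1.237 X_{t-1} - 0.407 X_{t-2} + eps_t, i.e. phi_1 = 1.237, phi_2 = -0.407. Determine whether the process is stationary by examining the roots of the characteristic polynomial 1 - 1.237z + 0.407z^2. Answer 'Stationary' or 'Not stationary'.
\text{Stationary}

The AR(p) characteristic polynomial is P(z) = 1 - 1.237z + 0.407z^2.
Stationarity requires all roots to lie outside the unit circle, i.e. |z| > 1 for every root.
Set 1 + (-1.237) z + (0.407) z^2 = 0, i.e. a z^2 + b z + c = 0 with a = 0.407, b = -1.237, c = 1.
Discriminant D = b^2 - 4ac = (-1.237)^2 - 4*(0.407)*1 = 1.530169 - (1.628) = -0.097831.
D < 0, so the roots are the complex-conjugate pair z = (-b +/- i sqrt(-D)) / (2a) = 1.5197 +/- 0.3842i.
For a conjugate pair |z|^2 = z * conj(z) = (product of roots) = c/a = 1/(0.407) = 2.457002, so |z| = sqrt(2.457002) = 1.5675 for both roots.
Moduli of all roots: 1.5675, 1.5675.
All moduli strictly greater than 1? Yes.
Verdict: Stationary.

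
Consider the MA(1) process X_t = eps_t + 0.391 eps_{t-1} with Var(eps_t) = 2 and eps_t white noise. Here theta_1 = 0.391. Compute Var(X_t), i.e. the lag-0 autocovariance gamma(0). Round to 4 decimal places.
\gamma(0) = 2.3058

For an MA(q) process X_t = eps_t + sum_i theta_i eps_{t-i} with
Var(eps_t) = sigma^2, the variance is
  gamma(0) = sigma^2 * (1 + sum_i theta_i^2).
  sum_i theta_i^2 = (0.391)^2 = 0.152881.
  gamma(0) = 2 * (1 + 0.152881) = 2 * 1.152881 = 2.305762, which rounds to 2.3058.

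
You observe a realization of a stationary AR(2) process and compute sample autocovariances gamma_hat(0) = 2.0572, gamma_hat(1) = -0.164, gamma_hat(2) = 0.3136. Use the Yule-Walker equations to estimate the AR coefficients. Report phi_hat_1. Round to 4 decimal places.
\hat\phi_{1} = -0.0680

The Yule-Walker equations for an AR(p) process read, in matrix form,
  Gamma_p phi = r_p,   with   (Gamma_p)_{ij} = gamma(|i - j|),
                       (r_p)_i = gamma(i),   i,j = 1..p.
Substitute the sample gammas (Toeplitz matrix and right-hand side of size 2):
  Gamma_p = [[2.0572, -0.164], [-0.164, 2.0572]]
  r_p     = [-0.164, 0.3136]
Written out:
  2.0572 phi_1 - 0.164 phi_2 = -0.164
  -0.164 phi_1 + 2.0572 phi_2 = 0.3136
Solve by Cramer's rule:
  det = gamma(0)^2 - gamma(1)^2 = (2.0572)^2 - (-0.164)^2 = 4.23207184 - 0.026896 = 4.20517584
  phi_hat_1 = [gamma(1) gamma(0) - gamma(1) gamma(2)] / det = [(-0.164)(2.0572) - (-0.164)(0.3136)] / 4.20517584 = -0.2859504 / 4.20517584 = -0.068
  phi_hat_2 = [gamma(0) gamma(2) - gamma(1)^2] / det = [(2.0572)(0.3136) - (-0.164)^2] / 4.20517584 = 0.61824192 / 4.20517584 = 0.147
So phi_hat = [-0.0680, 0.1470].
Therefore phi_hat_1 = -0.0680.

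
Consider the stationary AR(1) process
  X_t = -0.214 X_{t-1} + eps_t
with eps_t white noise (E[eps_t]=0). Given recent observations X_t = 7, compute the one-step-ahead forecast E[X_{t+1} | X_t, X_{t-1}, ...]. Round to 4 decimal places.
E[X_{t+1} \mid \mathcal F_t] = -1.4980

For an AR(p) model X_t = c + sum_i phi_i X_{t-i} + eps_t, the
one-step-ahead conditional mean is
  E[X_{t+1} | X_t, ...] = c + sum_i phi_i X_{t+1-i}.
Substitute known values:
  E[X_{t+1} | ...] = (-0.214) * (7)
                   = -1.4980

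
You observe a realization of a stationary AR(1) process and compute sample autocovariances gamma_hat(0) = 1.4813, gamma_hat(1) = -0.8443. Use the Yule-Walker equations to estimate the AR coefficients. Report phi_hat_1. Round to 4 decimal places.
\hat\phi_{1} = -0.5700

The Yule-Walker equations for an AR(p) process read, in matrix form,
  Gamma_p phi = r_p,   with   (Gamma_p)_{ij} = gamma(|i - j|),
                       (r_p)_i = gamma(i),   i,j = 1..p.
Substitute the sample gammas (Toeplitz matrix and right-hand side of size 1):
  Gamma_p = [[1.4813]]
  r_p     = [-0.8443]
With p = 1 this is the single equation gamma(0) phi_1 = gamma(1):
  phi_hat_1 = gamma(1) / gamma(0) = -0.8443 / 1.4813 = -0.5700.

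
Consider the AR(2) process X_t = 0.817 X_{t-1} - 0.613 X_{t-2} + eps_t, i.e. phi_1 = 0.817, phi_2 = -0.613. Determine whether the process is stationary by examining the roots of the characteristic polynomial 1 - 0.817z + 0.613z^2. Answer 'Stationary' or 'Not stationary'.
\text{Stationary}

The AR(p) characteristic polynomial is P(z) = 1 - 0.817z + 0.613z^2.
Stationarity requires all roots to lie outside the unit circle, i.e. |z| > 1 for every root.
Set 1 + (-0.817) z + (0.613) z^2 = 0, i.e. a z^2 + b z + c = 0 with a = 0.613, b = -0.817, c = 1.
Discriminant D = b^2 - 4ac = (-0.817)^2 - 4*(0.613)*1 = 0.667489 - (2.452) = -1.784511.
D < 0, so the roots are the complex-conjugate pair z = (-b +/- i sqrt(-D)) / (2a) = 0.6664 +/- 1.0896i.
For a conjugate pair |z|^2 = z * conj(z) = (product of roots) = c/a = 1/(0.613) = 1.631321, so |z| = sqrt(1.631321) = 1.2772 for both roots.
Moduli of all roots: 1.2772, 1.2772.
All moduli strictly greater than 1? Yes.
Verdict: Stationary.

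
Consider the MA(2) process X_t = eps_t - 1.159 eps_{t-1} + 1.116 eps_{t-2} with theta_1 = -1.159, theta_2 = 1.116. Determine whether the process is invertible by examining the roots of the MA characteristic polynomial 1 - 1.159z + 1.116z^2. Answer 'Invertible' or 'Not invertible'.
\text{Not invertible}

The MA(q) characteristic polynomial is P(z) = 1 - 1.159z + 1.116z^2.
Invertibility requires all roots to lie outside the unit circle, i.e. |z| > 1 for every root.
Set 1 + (-1.159) z + (1.116) z^2 = 0, i.e. a z^2 + b z + c = 0 with a = 1.116, b = -1.159, c = 1.
Discriminant D = b^2 - 4ac = (-1.159)^2 - 4*(1.116)*1 = 1.343281 - (4.464) = -3.120719.
D < 0, so the roots are the complex-conjugate pair z = (-b +/- i sqrt(-D)) / (2a) = 0.5193 +/- 0.7915i.
For a conjugate pair |z|^2 = z * conj(z) = (product of roots) = c/a = 1/(1.116) = 0.896057, so |z| = sqrt(0.896057) = 0.9466 for both roots.
Moduli of all roots: 0.9466, 0.9466.
All moduli strictly greater than 1? No.
Verdict: Not invertible.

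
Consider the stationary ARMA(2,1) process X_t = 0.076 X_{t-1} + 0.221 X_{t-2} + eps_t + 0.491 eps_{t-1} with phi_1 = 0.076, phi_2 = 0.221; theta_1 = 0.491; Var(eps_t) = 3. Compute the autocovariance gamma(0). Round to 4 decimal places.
\gamma(0) = 4.2571

Multiply the model equation by X_{t-k} and take expectations. With theta_0 = psi_0 = 1 and psi_j the MA(infinity) weights, this gives
  gamma(k) - sum_i phi_i gamma(k-i) = c_k,
  c_k = sigma^2 * sum_{j=k..q} theta_j psi_{j-k}   (c_k = 0 for k > q),
using gamma(-m) = gamma(m).
psi-weights needed (psi_j = theta_j + sum_i phi_i psi_{j-i}):
  psi_1 = theta_1 + phi_1 = 0.491 + (0.076) = 0.567
Right-hand sides:
  c_0 = sigma^2 (1 + theta_1 psi_1) = 3 * (1 + (0.491)(0.567)) = 3 * 1.278397 = 3.835191
  c_1 = sigma^2 theta_1 = 3 * (0.491) = 1.473
  c_2 = 0
Equations for k = 0, 1, 2 (AR order 2, c_2 = 0):
  (E0) gamma(0) = phi_1 gamma(1) + phi_2 gamma(2) + c_0
  (E1) gamma(1) = phi_1 gamma(0) + phi_2 gamma(1) + c_1
  (E2) gamma(2) = phi_1 gamma(1) + phi_2 gamma(0)
From (E1): gamma(1) = A gamma(0) + B with
  A = phi_1 / (1 - phi_2) = 0.076 / 0.779 = 0.097561,   B = c_1 / (1 - phi_2) = 1.473 / 0.779 = 1.890886.
Insert (E2) into (E0): gamma(0) (1 - phi_2^2) = phi_1 (1 + phi_2) gamma(1) + c_0.
  phi_1 (1 + phi_2) = (0.076)(1.221) = 0.092796,   1 - phi_2^2 = 0.951159.
Replace gamma(1) by A gamma(0) + B and collect gamma(0):
  gamma(0) [0.951159 - (0.092796)(0.097561)] = (0.092796)(1.890886) + 3.835191
  gamma(0) * 0.942106 = 4.010658
  gamma(0) = 4.010658 / 0.942106 = 4.257121.
Therefore gamma(0) = 4.2571 (to 4 decimal places).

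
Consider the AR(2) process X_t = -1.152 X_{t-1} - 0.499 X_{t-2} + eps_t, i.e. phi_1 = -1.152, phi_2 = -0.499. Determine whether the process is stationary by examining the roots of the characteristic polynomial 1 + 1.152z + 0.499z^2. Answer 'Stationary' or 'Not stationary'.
\text{Stationary}

The AR(p) characteristic polynomial is P(z) = 1 + 1.152z + 0.499z^2.
Stationarity requires all roots to lie outside the unit circle, i.e. |z| > 1 for every root.
Set 1 + (1.152) z + (0.499) z^2 = 0, i.e. a z^2 + b z + c = 0 with a = 0.499, b = 1.152, c = 1.
Discriminant D = b^2 - 4ac = (1.152)^2 - 4*(0.499)*1 = 1.327104 - (1.996) = -0.668896.
D < 0, so the roots are the complex-conjugate pair z = (-b +/- i sqrt(-D)) / (2a) = -1.1543 +/- 0.8195i.
For a conjugate pair |z|^2 = z * conj(z) = (product of roots) = c/a = 1/(0.499) = 2.004008, so |z| = sqrt(2.004008) = 1.4156 for both roots.
Moduli of all roots: 1.4156, 1.4156.
All moduli strictly greater than 1? Yes.
Verdict: Stationary.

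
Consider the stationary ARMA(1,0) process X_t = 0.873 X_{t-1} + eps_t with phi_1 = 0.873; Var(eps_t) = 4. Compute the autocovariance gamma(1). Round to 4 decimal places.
\gamma(1) = 14.6802

Multiply the model equation by X_{t-k} and take expectations. With theta_0 = psi_0 = 1 and psi_j the MA(infinity) weights, this gives
  gamma(k) - sum_i phi_i gamma(k-i) = c_k,
  c_k = sigma^2 * sum_{j=k..q} theta_j psi_{j-k}   (c_k = 0 for k > q),
using gamma(-m) = gamma(m).
Pure AR (q = 0): c_0 = sigma^2 = 4, c_k = 0 for k >= 1.
Equations for k = 0 and k = 1 (AR order 1):
  gamma(0) = phi_1 gamma(1) + c_0
  gamma(1) = phi_1 gamma(0) + c_1
Substituting the second into the first: gamma(0) (1 - phi_1^2) = c_0 + phi_1 c_1, so
  gamma(0) = c_0 / (1 - phi_1^2) = 4 / (1 - (0.873)^2) = 4 / 0.237871 = 16.815837.
  gamma(1) = phi_1 gamma(0) = (0.873)(16.815837) = 14.680226.
Therefore gamma(1) = 14.6802 (to 4 decimal places).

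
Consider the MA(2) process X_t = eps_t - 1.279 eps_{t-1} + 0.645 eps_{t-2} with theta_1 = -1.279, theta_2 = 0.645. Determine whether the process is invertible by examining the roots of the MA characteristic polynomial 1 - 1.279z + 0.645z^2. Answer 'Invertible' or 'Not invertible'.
\text{Invertible}

The MA(q) characteristic polynomial is P(z) = 1 - 1.279z + 0.645z^2.
Invertibility requires all roots to lie outside the unit circle, i.e. |z| > 1 for every root.
Set 1 + (-1.279) z + (0.645) z^2 = 0, i.e. a z^2 + b z + c = 0 with a = 0.645, b = -1.279, c = 1.
Discriminant D = b^2 - 4ac = (-1.279)^2 - 4*(0.645)*1 = 1.635841 - (2.58) = -0.944159.
D < 0, so the roots are the complex-conjugate pair z = (-b +/- i sqrt(-D)) / (2a) = 0.9915 +/- 0.7532i.
For a conjugate pair |z|^2 = z * conj(z) = (product of roots) = c/a = 1/(0.645) = 1.550388, so |z| = sqrt(1.550388) = 1.2451 for both roots.
Moduli of all roots: 1.2451, 1.2451.
All moduli strictly greater than 1? Yes.
Verdict: Invertible.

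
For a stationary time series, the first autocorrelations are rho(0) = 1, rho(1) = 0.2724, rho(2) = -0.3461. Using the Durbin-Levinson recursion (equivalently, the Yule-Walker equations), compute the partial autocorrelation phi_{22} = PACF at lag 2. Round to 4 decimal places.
\phi_{22} = -0.4540

The PACF at lag k is phi_{kk}, the last component of the solution
to the Yule-Walker system G_k phi = r_k where
  (G_k)_{ij} = rho(|i - j|), (r_k)_i = rho(i), i,j = 1..k.
Equivalently, Durbin-Levinson gives phi_{kk} iteratively:
  phi_{11} = rho(1)
  phi_{kk} = [rho(k) - sum_{j=1..k-1} phi_{k-1,j} rho(k-j)]
            / [1 - sum_{j=1..k-1} phi_{k-1,j} rho(j)],
  phi_{k,j} = phi_{k-1,j} - phi_{kk} phi_{k-1,k-j},  j = 1..k-1.
Step k = 1:
  phi_11 = rho(1) = 0.2724.
Step k = 2:
  phi_22 = [rho(2) - phi_11 rho(1)] / [1 - phi_11 rho(1)] = [-0.3461 - (0.2724)(0.2724)] / [1 - (0.2724)(0.2724)]
         = -0.42030176 / 0.92579824 = -0.454.
Therefore phi_{22} = -0.4540.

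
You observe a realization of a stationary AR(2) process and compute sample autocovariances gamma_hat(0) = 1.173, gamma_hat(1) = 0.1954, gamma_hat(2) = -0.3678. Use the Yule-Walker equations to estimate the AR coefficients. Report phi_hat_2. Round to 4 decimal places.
\hat\phi_{2} = -0.3510

The Yule-Walker equations for an AR(p) process read, in matrix form,
  Gamma_p phi = r_p,   with   (Gamma_p)_{ij} = gamma(|i - j|),
                       (r_p)_i = gamma(i),   i,j = 1..p.
Substitute the sample gammas (Toeplitz matrix and right-hand side of size 2):
  Gamma_p = [[1.173, 0.1954], [0.1954, 1.173]]
  r_p     = [0.1954, -0.3678]
Written out:
  1.173 phi_1 + 0.1954 phi_2 = 0.1954
  0.1954 phi_1 + 1.173 phi_2 = -0.3678
Solve by Cramer's rule:
  det = gamma(0)^2 - gamma(1)^2 = (1.173)^2 - (0.1954)^2 = 1.375929 - 0.03818116 = 1.33774784
  phi_hat_1 = [gamma(1) gamma(0) - gamma(1) gamma(2)] / det = [(0.1954)(1.173) - (0.1954)(-0.3678)] / 1.33774784 = 0.30107232 / 1.33774784 = 0.2251
  phi_hat_2 = [gamma(0) gamma(2) - gamma(1)^2] / det = [(1.173)(-0.3678) - (0.1954)^2] / 1.33774784 = -0.46961056 / 1.33774784 = -0.351
So phi_hat = [0.2251, -0.3510].
Therefore phi_hat_2 = -0.3510.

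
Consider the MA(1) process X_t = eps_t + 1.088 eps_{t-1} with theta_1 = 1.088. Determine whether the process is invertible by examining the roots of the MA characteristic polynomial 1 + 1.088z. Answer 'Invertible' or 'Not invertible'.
\text{Not invertible}

The MA(q) characteristic polynomial is P(z) = 1 + 1.088z.
Invertibility requires all roots to lie outside the unit circle, i.e. |z| > 1 for every root.
This is linear in z: 1 + (1.088) z = 0  =>  z = -1/(1.088) = -0.919118,  |z| = 0.919118.
Moduli of all roots: 0.9191.
All moduli strictly greater than 1? No.
Verdict: Not invertible.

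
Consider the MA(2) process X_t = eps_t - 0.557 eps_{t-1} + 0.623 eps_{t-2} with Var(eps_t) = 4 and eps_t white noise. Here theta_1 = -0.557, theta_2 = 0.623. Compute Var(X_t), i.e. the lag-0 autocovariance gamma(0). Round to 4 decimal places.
\gamma(0) = 6.7935

For an MA(q) process X_t = eps_t + sum_i theta_i eps_{t-i} with
Var(eps_t) = sigma^2, the variance is
  gamma(0) = sigma^2 * (1 + sum_i theta_i^2).
  sum_i theta_i^2 = (-0.557)^2 + (0.623)^2 = 0.310249 + 0.388129 = 0.698378.
  gamma(0) = 4 * (1 + 0.698378) = 4 * 1.698378 = 6.793512, which rounds to 6.7935.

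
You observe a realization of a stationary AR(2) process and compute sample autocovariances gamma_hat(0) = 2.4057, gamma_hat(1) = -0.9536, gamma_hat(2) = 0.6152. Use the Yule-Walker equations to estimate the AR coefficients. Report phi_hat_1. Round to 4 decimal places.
\hat\phi_{1} = -0.3500

The Yule-Walker equations for an AR(p) process read, in matrix form,
  Gamma_p phi = r_p,   with   (Gamma_p)_{ij} = gamma(|i - j|),
                       (r_p)_i = gamma(i),   i,j = 1..p.
Substitute the sample gammas (Toeplitz matrix and right-hand side of size 2):
  Gamma_p = [[2.4057, -0.9536], [-0.9536, 2.4057]]
  r_p     = [-0.9536, 0.6152]
Written out:
  2.4057 phi_1 - 0.9536 phi_2 = -0.9536
  -0.9536 phi_1 + 2.4057 phi_2 = 0.6152
Solve by Cramer's rule:
  det = gamma(0)^2 - gamma(1)^2 = (2.4057)^2 - (-0.9536)^2 = 5.78739249 - 0.90935296 = 4.87803953
  phi_hat_1 = [gamma(1) gamma(0) - gamma(1) gamma(2)] / det = [(-0.9536)(2.4057) - (-0.9536)(0.6152)] / 4.87803953 = -1.7074208 / 4.87803953 = -0.35
  phi_hat_2 = [gamma(0) gamma(2) - gamma(1)^2] / det = [(2.4057)(0.6152) - (-0.9536)^2] / 4.87803953 = 0.57063368 / 4.87803953 = 0.117
So phi_hat = [-0.3500, 0.1170].
Therefore phi_hat_1 = -0.3500.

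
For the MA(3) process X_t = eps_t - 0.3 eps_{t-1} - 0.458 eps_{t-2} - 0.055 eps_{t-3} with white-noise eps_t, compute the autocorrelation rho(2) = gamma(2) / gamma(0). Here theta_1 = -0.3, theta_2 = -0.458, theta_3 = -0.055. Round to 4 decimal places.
\rho(2) = -0.3389

For an MA(q) process with theta_0 = 1, the autocovariance is
  gamma(k) = sigma^2 * sum_{i=0..q-k} theta_i * theta_{i+k},
and rho(k) = gamma(k) / gamma(0). Sigma^2 cancels.
  numerator   = (1)*(-0.458) + (-0.3)*(-0.055) = -0.4415.
  denominator = (1)^2 + (-0.3)^2 + (-0.458)^2 + (-0.055)^2 = 1.302789.
  rho(2) = -0.4415 / 1.302789 = -0.3389.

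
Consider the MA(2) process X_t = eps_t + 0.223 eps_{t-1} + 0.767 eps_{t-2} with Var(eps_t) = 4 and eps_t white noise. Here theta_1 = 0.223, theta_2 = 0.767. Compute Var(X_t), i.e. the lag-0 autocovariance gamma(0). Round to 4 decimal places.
\gamma(0) = 6.5521

For an MA(q) process X_t = eps_t + sum_i theta_i eps_{t-i} with
Var(eps_t) = sigma^2, the variance is
  gamma(0) = sigma^2 * (1 + sum_i theta_i^2).
  sum_i theta_i^2 = (0.223)^2 + (0.767)^2 = 0.049729 + 0.588289 = 0.638018.
  gamma(0) = 4 * (1 + 0.638018) = 4 * 1.638018 = 6.552072, which rounds to 6.5521.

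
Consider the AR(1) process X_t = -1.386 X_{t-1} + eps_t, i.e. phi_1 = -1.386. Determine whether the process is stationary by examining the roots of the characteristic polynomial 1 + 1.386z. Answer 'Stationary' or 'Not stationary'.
\text{Not stationary}

The AR(p) characteristic polynomial is P(z) = 1 + 1.386z.
Stationarity requires all roots to lie outside the unit circle, i.e. |z| > 1 for every root.
This is linear in z: 1 + (1.386) z = 0  =>  z = -1/(1.386) = -0.721501,  |z| = 0.721501.
Moduli of all roots: 0.7215.
All moduli strictly greater than 1? No.
Verdict: Not stationary.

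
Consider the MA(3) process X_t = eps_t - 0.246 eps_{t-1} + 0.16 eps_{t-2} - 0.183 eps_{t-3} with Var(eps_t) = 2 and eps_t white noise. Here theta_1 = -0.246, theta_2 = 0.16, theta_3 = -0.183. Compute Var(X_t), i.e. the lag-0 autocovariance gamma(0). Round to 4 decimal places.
\gamma(0) = 2.2392

For an MA(q) process X_t = eps_t + sum_i theta_i eps_{t-i} with
Var(eps_t) = sigma^2, the variance is
  gamma(0) = sigma^2 * (1 + sum_i theta_i^2).
  sum_i theta_i^2 = (-0.246)^2 + (0.16)^2 + (-0.183)^2 = 0.060516 + 0.0256 + 0.033489 = 0.119605.
  gamma(0) = 2 * (1 + 0.119605) = 2 * 1.119605 = 2.23921, which rounds to 2.2392.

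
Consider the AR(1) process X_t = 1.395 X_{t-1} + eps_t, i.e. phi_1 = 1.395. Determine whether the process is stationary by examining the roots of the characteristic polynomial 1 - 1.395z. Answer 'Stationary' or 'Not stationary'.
\text{Not stationary}

The AR(p) characteristic polynomial is P(z) = 1 - 1.395z.
Stationarity requires all roots to lie outside the unit circle, i.e. |z| > 1 for every root.
This is linear in z: 1 + (-1.395) z = 0  =>  z = -1/(-1.395) = 0.716846,  |z| = 0.716846.
Moduli of all roots: 0.7168.
All moduli strictly greater than 1? No.
Verdict: Not stationary.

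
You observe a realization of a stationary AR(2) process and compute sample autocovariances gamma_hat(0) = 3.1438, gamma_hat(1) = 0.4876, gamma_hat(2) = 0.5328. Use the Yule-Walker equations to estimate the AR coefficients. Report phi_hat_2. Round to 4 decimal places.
\hat\phi_{2} = 0.1490

The Yule-Walker equations for an AR(p) process read, in matrix form,
  Gamma_p phi = r_p,   with   (Gamma_p)_{ij} = gamma(|i - j|),
                       (r_p)_i = gamma(i),   i,j = 1..p.
Substitute the sample gammas (Toeplitz matrix and right-hand side of size 2):
  Gamma_p = [[3.1438, 0.4876], [0.4876, 3.1438]]
  r_p     = [0.4876, 0.5328]
Written out:
  3.1438 phi_1 + 0.4876 phi_2 = 0.4876
  0.4876 phi_1 + 3.1438 phi_2 = 0.5328
Solve by Cramer's rule:
  det = gamma(0)^2 - gamma(1)^2 = (3.1438)^2 - (0.4876)^2 = 9.88347844 - 0.23775376 = 9.64572468
  phi_hat_1 = [gamma(1) gamma(0) - gamma(1) gamma(2)] / det = [(0.4876)(3.1438) - (0.4876)(0.5328)] / 9.64572468 = 1.2731236 / 9.64572468 = 0.132
  phi_hat_2 = [gamma(0) gamma(2) - gamma(1)^2] / det = [(3.1438)(0.5328) - (0.4876)^2] / 9.64572468 = 1.43726288 / 9.64572468 = 0.149
So phi_hat = [0.1320, 0.1490].
Therefore phi_hat_2 = 0.1490.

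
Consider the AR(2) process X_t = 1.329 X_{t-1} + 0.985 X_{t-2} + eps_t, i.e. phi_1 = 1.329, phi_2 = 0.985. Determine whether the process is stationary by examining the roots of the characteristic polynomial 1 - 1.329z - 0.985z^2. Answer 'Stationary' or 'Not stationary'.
\text{Not stationary}

The AR(p) characteristic polynomial is P(z) = 1 - 1.329z - 0.985z^2.
Stationarity requires all roots to lie outside the unit circle, i.e. |z| > 1 for every root.
Set 1 + (-1.329) z + (-0.985) z^2 = 0, i.e. a z^2 + b z + c = 0 with a = -0.985, b = -1.329, c = 1.
Discriminant D = b^2 - 4ac = (-1.329)^2 - 4*(-0.985)*1 = 1.766241 - (-3.94) = 5.706241.
D >= 0, so the roots are real: z = (-b +/- sqrt(D)) / (2a) = (1.329 +/- 2.388774) / (-1.97).
  z_1 = (1.329 + 2.388774) / (-1.97) = -1.8872,   |z_1| = 1.8872.
  z_2 = (1.329 - 2.388774) / (-1.97) = 0.538,   |z_2| = 0.538.
Moduli of all roots: 1.8872, 0.5380.
All moduli strictly greater than 1? No.
Verdict: Not stationary.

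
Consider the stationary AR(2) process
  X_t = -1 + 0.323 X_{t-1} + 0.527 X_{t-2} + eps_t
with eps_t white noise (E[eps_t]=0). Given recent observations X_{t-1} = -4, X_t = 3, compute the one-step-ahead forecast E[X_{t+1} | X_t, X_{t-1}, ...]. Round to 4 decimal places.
E[X_{t+1} \mid \mathcal F_t] = -2.1390

For an AR(p) model X_t = c + sum_i phi_i X_{t-i} + eps_t, the
one-step-ahead conditional mean is
  E[X_{t+1} | X_t, ...] = c + sum_i phi_i X_{t+1-i}.
Substitute known values:
  E[X_{t+1} | ...] = -1 + (0.323) * (3) + (0.527) * (-4)
                   = -2.1390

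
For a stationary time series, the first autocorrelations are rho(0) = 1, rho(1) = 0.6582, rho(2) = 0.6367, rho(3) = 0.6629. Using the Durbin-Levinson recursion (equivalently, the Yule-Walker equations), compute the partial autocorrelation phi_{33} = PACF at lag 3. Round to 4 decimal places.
\phi_{33} = 0.3200

The PACF at lag k is phi_{kk}, the last component of the solution
to the Yule-Walker system G_k phi = r_k where
  (G_k)_{ij} = rho(|i - j|), (r_k)_i = rho(i), i,j = 1..k.
Equivalently, Durbin-Levinson gives phi_{kk} iteratively:
  phi_{11} = rho(1)
  phi_{kk} = [rho(k) - sum_{j=1..k-1} phi_{k-1,j} rho(k-j)]
            / [1 - sum_{j=1..k-1} phi_{k-1,j} rho(j)],
  phi_{k,j} = phi_{k-1,j} - phi_{kk} phi_{k-1,k-j},  j = 1..k-1.
Step k = 1:
  phi_11 = rho(1) = 0.6582.
Step k = 2:
  phi_22 = [rho(2) - phi_11 rho(1)] / [1 - phi_11 rho(1)] = [0.6367 - (0.6582)(0.6582)] / [1 - (0.6582)(0.6582)]
         = 0.20347276 / 0.56677276 = 0.359002.
  Update: phi_21 = phi_11 - phi_22 phi_11 = 0.6582 - (0.359002)(0.6582) = 0.421905.
Step k = 3:
  phi_33 = [rho(3) - phi_21 rho(2) - phi_22 rho(1)] / [1 - phi_21 rho(1) - phi_22 rho(2)]
    numerator   = 0.6629 - (0.421905)(0.6367) - (0.359002)(0.6582) = 0.15797796
    denominator = 1 - (0.421905)(0.6582) - (0.359002)(0.6367) = 0.49372556
  phi_33 = 0.15797796 / 0.49372556 = 0.32.
Therefore phi_{33} = 0.3200.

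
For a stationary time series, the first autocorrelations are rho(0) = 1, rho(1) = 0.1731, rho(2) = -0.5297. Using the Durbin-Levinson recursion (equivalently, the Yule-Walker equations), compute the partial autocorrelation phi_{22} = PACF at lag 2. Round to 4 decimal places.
\phi_{22} = -0.5770

The PACF at lag k is phi_{kk}, the last component of the solution
to the Yule-Walker system G_k phi = r_k where
  (G_k)_{ij} = rho(|i - j|), (r_k)_i = rho(i), i,j = 1..k.
Equivalently, Durbin-Levinson gives phi_{kk} iteratively:
  phi_{11} = rho(1)
  phi_{kk} = [rho(k) - sum_{j=1..k-1} phi_{k-1,j} rho(k-j)]
            / [1 - sum_{j=1..k-1} phi_{k-1,j} rho(j)],
  phi_{k,j} = phi_{k-1,j} - phi_{kk} phi_{k-1,k-j},  j = 1..k-1.
Step k = 1:
  phi_11 = rho(1) = 0.1731.
Step k = 2:
  phi_22 = [rho(2) - phi_11 rho(1)] / [1 - phi_11 rho(1)] = [-0.5297 - (0.1731)(0.1731)] / [1 - (0.1731)(0.1731)]
         = -0.55966361 / 0.97003639 = -0.577.
Therefore phi_{22} = -0.5770.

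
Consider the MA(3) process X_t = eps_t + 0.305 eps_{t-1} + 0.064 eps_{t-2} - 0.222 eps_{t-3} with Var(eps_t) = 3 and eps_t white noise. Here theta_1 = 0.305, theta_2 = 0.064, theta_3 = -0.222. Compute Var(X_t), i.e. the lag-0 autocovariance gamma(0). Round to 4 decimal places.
\gamma(0) = 3.4392

For an MA(q) process X_t = eps_t + sum_i theta_i eps_{t-i} with
Var(eps_t) = sigma^2, the variance is
  gamma(0) = sigma^2 * (1 + sum_i theta_i^2).
  sum_i theta_i^2 = (0.305)^2 + (0.064)^2 + (-0.222)^2 = 0.093025 + 0.004096 + 0.049284 = 0.146405.
  gamma(0) = 3 * (1 + 0.146405) = 3 * 1.146405 = 3.439215, which rounds to 3.4392.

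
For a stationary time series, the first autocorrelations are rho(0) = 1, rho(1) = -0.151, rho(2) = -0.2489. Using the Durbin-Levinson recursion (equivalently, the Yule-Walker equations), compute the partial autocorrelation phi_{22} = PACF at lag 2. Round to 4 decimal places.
\phi_{22} = -0.2780

The PACF at lag k is phi_{kk}, the last component of the solution
to the Yule-Walker system G_k phi = r_k where
  (G_k)_{ij} = rho(|i - j|), (r_k)_i = rho(i), i,j = 1..k.
Equivalently, Durbin-Levinson gives phi_{kk} iteratively:
  phi_{11} = rho(1)
  phi_{kk} = [rho(k) - sum_{j=1..k-1} phi_{k-1,j} rho(k-j)]
            / [1 - sum_{j=1..k-1} phi_{k-1,j} rho(j)],
  phi_{k,j} = phi_{k-1,j} - phi_{kk} phi_{k-1,k-j},  j = 1..k-1.
Step k = 1:
  phi_11 = rho(1) = -0.151.
Step k = 2:
  phi_22 = [rho(2) - phi_11 rho(1)] / [1 - phi_11 rho(1)] = [-0.2489 - (-0.151)(-0.151)] / [1 - (-0.151)(-0.151)]
         = -0.271701 / 0.977199 = -0.278.
Therefore phi_{22} = -0.2780.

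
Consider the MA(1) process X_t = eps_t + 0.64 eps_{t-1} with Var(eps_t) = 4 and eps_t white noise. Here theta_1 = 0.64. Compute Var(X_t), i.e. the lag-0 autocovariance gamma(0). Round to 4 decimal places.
\gamma(0) = 5.6384

For an MA(q) process X_t = eps_t + sum_i theta_i eps_{t-i} with
Var(eps_t) = sigma^2, the variance is
  gamma(0) = sigma^2 * (1 + sum_i theta_i^2).
  sum_i theta_i^2 = (0.64)^2 = 0.4096.
  gamma(0) = 4 * (1 + 0.4096) = 4 * 1.4096 = 5.6384.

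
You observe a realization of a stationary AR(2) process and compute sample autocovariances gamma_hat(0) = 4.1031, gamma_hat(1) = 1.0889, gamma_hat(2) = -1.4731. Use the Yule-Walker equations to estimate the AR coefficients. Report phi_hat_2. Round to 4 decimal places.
\hat\phi_{2} = -0.4620

The Yule-Walker equations for an AR(p) process read, in matrix form,
  Gamma_p phi = r_p,   with   (Gamma_p)_{ij} = gamma(|i - j|),
                       (r_p)_i = gamma(i),   i,j = 1..p.
Substitute the sample gammas (Toeplitz matrix and right-hand side of size 2):
  Gamma_p = [[4.1031, 1.0889], [1.0889, 4.1031]]
  r_p     = [1.0889, -1.4731]
Written out:
  4.1031 phi_1 + 1.0889 phi_2 = 1.0889
  1.0889 phi_1 + 4.1031 phi_2 = -1.4731
Solve by Cramer's rule:
  det = gamma(0)^2 - gamma(1)^2 = (4.1031)^2 - (1.0889)^2 = 16.83542961 - 1.18570321 = 15.6497264
  phi_hat_1 = [gamma(1) gamma(0) - gamma(1) gamma(2)] / det = [(1.0889)(4.1031) - (1.0889)(-1.4731)] / 15.6497264 = 6.07192418 / 15.6497264 = 0.388
  phi_hat_2 = [gamma(0) gamma(2) - gamma(1)^2] / det = [(4.1031)(-1.4731) - (1.0889)^2] / 15.6497264 = -7.22997982 / 15.6497264 = -0.462
So phi_hat = [0.3880, -0.4620].
Therefore phi_hat_2 = -0.4620.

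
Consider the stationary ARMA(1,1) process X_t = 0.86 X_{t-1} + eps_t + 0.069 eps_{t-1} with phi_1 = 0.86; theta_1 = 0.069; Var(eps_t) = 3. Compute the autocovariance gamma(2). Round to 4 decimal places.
\gamma(2) = 9.7506

Multiply the model equation by X_{t-k} and take expectations. With theta_0 = psi_0 = 1 and psi_j the MA(infinity) weights, this gives
  gamma(k) - sum_i phi_i gamma(k-i) = c_k,
  c_k = sigma^2 * sum_{j=k..q} theta_j psi_{j-k}   (c_k = 0 for k > q),
using gamma(-m) = gamma(m).
psi-weights needed (psi_j = theta_j + sum_i phi_i psi_{j-i}):
  psi_1 = theta_1 + phi_1 = 0.069 + (0.86) = 0.929
Right-hand sides:
  c_0 = sigma^2 (1 + theta_1 psi_1) = 3 * (1 + (0.069)(0.929)) = 3 * 1.064101 = 3.192303
  c_1 = sigma^2 theta_1 = 3 * (0.069) = 0.207
  c_2 = 0
Equations for k = 0 and k = 1 (AR order 1):
  gamma(0) = phi_1 gamma(1) + c_0
  gamma(1) = phi_1 gamma(0) + c_1
Substituting the second into the first: gamma(0) (1 - phi_1^2) = c_0 + phi_1 c_1, so
  gamma(0) = (c_0 + phi_1 c_1) / (1 - phi_1^2) = (3.192303 + (0.86)(0.207)) / (1 - (0.86)^2) = 3.370323 / 0.2604 = 12.942869.
  gamma(1) = phi_1 gamma(0) + c_1 = (0.86)(12.942869) + (0.207) = 11.337867.
For k = 2 (> q): gamma(2) = phi_1 gamma(1) = (0.86)(11.337867) = 9.750566.
Therefore gamma(2) = 9.7506 (to 4 decimal places).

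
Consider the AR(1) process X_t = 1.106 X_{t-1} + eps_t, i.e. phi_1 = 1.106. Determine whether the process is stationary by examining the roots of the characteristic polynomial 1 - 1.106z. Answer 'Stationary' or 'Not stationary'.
\text{Not stationary}

The AR(p) characteristic polynomial is P(z) = 1 - 1.106z.
Stationarity requires all roots to lie outside the unit circle, i.e. |z| > 1 for every root.
This is linear in z: 1 + (-1.106) z = 0  =>  z = -1/(-1.106) = 0.904159,  |z| = 0.904159.
Moduli of all roots: 0.9042.
All moduli strictly greater than 1? No.
Verdict: Not stationary.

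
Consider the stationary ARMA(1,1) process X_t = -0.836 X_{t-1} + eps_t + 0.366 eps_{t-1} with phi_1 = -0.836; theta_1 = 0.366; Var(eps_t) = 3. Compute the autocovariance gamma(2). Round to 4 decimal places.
\gamma(2) = 2.7170

Multiply the model equation by X_{t-k} and take expectations. With theta_0 = psi_0 = 1 and psi_j the MA(infinity) weights, this gives
  gamma(k) - sum_i phi_i gamma(k-i) = c_k,
  c_k = sigma^2 * sum_{j=k..q} theta_j psi_{j-k}   (c_k = 0 for k > q),
using gamma(-m) = gamma(m).
psi-weights needed (psi_j = theta_j + sum_i phi_i psi_{j-i}):
  psi_1 = theta_1 + phi_1 = 0.366 + (-0.836) = -0.47
Right-hand sides:
  c_0 = sigma^2 (1 + theta_1 psi_1) = 3 * (1 + (0.366)(-0.47)) = 3 * 0.82798 = 2.48394
  c_1 = sigma^2 theta_1 = 3 * (0.366) = 1.098
  c_2 = 0
Equations for k = 0 and k = 1 (AR order 1):
  gamma(0) = phi_1 gamma(1) + c_0
  gamma(1) = phi_1 gamma(0) + c_1
Substituting the second into the first: gamma(0) (1 - phi_1^2) = c_0 + phi_1 c_1, so
  gamma(0) = (c_0 + phi_1 c_1) / (1 - phi_1^2) = (2.48394 + (-0.836)(1.098)) / (1 - (-0.836)^2) = 1.566012 / 0.301104 = 5.200901.
  gamma(1) = phi_1 gamma(0) + c_1 = (-0.836)(5.200901) + (1.098) = -3.249953.
For k = 2 (> q): gamma(2) = phi_1 gamma(1) = (-0.836)(-3.249953) = 2.716961.
Therefore gamma(2) = 2.7170 (to 4 decimal places).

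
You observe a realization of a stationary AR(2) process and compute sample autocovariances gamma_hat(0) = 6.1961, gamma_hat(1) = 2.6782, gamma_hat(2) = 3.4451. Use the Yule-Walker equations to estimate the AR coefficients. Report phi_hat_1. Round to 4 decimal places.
\hat\phi_{1} = 0.2360

The Yule-Walker equations for an AR(p) process read, in matrix form,
  Gamma_p phi = r_p,   with   (Gamma_p)_{ij} = gamma(|i - j|),
                       (r_p)_i = gamma(i),   i,j = 1..p.
Substitute the sample gammas (Toeplitz matrix and right-hand side of size 2):
  Gamma_p = [[6.1961, 2.6782], [2.6782, 6.1961]]
  r_p     = [2.6782, 3.4451]
Written out:
  6.1961 phi_1 + 2.6782 phi_2 = 2.6782
  2.6782 phi_1 + 6.1961 phi_2 = 3.4451
Solve by Cramer's rule:
  det = gamma(0)^2 - gamma(1)^2 = (6.1961)^2 - (2.6782)^2 = 38.39165521 - 7.17275524 = 31.21889997
  phi_hat_1 = [gamma(1) gamma(0) - gamma(1) gamma(2)] / det = [(2.6782)(6.1961) - (2.6782)(3.4451)] / 31.21889997 = 7.3677282 / 31.21889997 = 0.236
  phi_hat_2 = [gamma(0) gamma(2) - gamma(1)^2] / det = [(6.1961)(3.4451) - (2.6782)^2] / 31.21889997 = 14.17342887 / 31.21889997 = 0.454
So phi_hat = [0.2360, 0.4540].
Therefore phi_hat_1 = 0.2360.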